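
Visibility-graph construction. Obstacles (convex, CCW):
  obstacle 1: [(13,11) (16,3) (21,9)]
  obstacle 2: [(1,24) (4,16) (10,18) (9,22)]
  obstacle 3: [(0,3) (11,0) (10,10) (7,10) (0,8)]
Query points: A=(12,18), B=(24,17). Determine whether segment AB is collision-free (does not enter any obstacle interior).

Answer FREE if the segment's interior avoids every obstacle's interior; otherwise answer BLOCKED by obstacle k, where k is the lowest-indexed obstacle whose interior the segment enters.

Obstacle 1 [(13,11) (16,3) (21,9)]:
  edge (13,11)–(16,3): clear
  edge (16,3)–(21,9): clear
  edge (21,9)–(13,11): clear
  midpoint (18,35/2) outside
  → clear
Obstacle 2 [(1,24) (4,16) (10,18) (9,22)]:
  edge (1,24)–(4,16): clear
  edge (4,16)–(10,18): clear
  edge (10,18)–(9,22): clear
  edge (9,22)–(1,24): clear
  midpoint (18,35/2) outside
  → clear
Obstacle 3 [(0,3) (11,0) (10,10) (7,10) (0,8)]:
  edge (0,3)–(11,0): clear
  edge (11,0)–(10,10): clear
  edge (10,10)–(7,10): clear
  edge (7,10)–(0,8): clear
  edge (0,8)–(0,3): clear
  midpoint (18,35/2) outside
  → clear

FREE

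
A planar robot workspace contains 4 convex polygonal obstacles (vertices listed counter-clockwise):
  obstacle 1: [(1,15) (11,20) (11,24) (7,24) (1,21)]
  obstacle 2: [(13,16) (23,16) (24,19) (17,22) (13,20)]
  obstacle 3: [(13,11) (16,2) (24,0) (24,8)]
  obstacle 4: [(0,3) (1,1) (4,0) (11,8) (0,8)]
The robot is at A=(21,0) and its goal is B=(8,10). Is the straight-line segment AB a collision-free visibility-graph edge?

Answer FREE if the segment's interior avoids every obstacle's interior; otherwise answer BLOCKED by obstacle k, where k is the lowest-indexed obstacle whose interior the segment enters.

BLOCKED by obstacle 3

Obstacle 1 [(1,15) (11,20) (11,24) (7,24) (1,21)]:
  edge (1,15)–(11,20): clear
  edge (11,20)–(11,24): clear
  edge (11,24)–(7,24): clear
  edge (7,24)–(1,21): clear
  edge (1,21)–(1,15): clear
  midpoint (29/2,5) outside
  → clear
Obstacle 2 [(13,16) (23,16) (24,19) (17,22) (13,20)]:
  edge (13,16)–(23,16): clear
  edge (23,16)–(24,19): clear
  edge (24,19)–(17,22): clear
  edge (17,22)–(13,20): clear
  edge (13,20)–(13,16): clear
  midpoint (29/2,5) outside
  → clear
Obstacle 3 [(13,11) (16,2) (24,0) (24,8)]:
  edge (13,11)–(16,2): crosses AB
  edge (16,2)–(24,0): crosses AB
  edge (24,0)–(24,8): clear
  edge (24,8)–(13,11): clear
  → BLOCKED
Obstacle 4 [(0,3) (1,1) (4,0) (11,8) (0,8)]:
  edge (0,3)–(1,1): clear
  edge (1,1)–(4,0): clear
  edge (4,0)–(11,8): crosses AB
  edge (11,8)–(0,8): crosses AB
  edge (0,8)–(0,3): clear
  → BLOCKED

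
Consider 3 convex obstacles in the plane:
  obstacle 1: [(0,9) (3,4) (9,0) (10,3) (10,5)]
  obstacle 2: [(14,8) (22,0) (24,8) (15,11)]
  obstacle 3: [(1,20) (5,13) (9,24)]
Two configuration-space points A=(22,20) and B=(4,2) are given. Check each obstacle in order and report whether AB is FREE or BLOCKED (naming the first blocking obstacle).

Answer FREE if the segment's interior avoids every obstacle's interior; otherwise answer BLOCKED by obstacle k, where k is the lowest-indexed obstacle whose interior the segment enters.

Obstacle 1 [(0,9) (3,4) (9,0) (10,3) (10,5)]:
  edge (0,9)–(3,4): clear
  edge (3,4)–(9,0): crosses AB
  edge (9,0)–(10,3): clear
  edge (10,3)–(10,5): clear
  edge (10,5)–(0,9): crosses AB
  → BLOCKED
Obstacle 2 [(14,8) (22,0) (24,8) (15,11)]:
  edge (14,8)–(22,0): clear
  edge (22,0)–(24,8): clear
  edge (24,8)–(15,11): clear
  edge (15,11)–(14,8): clear
  midpoint (13,11) outside
  → clear
Obstacle 3 [(1,20) (5,13) (9,24)]:
  edge (1,20)–(5,13): clear
  edge (5,13)–(9,24): clear
  edge (9,24)–(1,20): clear
  midpoint (13,11) outside
  → clear

BLOCKED by obstacle 1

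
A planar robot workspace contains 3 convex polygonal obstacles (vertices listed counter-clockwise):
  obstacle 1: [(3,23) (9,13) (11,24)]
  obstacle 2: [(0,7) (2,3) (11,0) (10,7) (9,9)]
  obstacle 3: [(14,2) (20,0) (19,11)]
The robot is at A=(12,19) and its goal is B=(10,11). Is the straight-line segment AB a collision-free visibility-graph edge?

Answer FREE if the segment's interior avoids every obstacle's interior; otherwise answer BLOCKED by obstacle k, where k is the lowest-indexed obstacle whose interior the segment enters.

FREE

Obstacle 1 [(3,23) (9,13) (11,24)]:
  edge (3,23)–(9,13): clear
  edge (9,13)–(11,24): clear
  edge (11,24)–(3,23): clear
  midpoint (11,15) outside
  → clear
Obstacle 2 [(0,7) (2,3) (11,0) (10,7) (9,9)]:
  edge (0,7)–(2,3): clear
  edge (2,3)–(11,0): clear
  edge (11,0)–(10,7): clear
  edge (10,7)–(9,9): clear
  edge (9,9)–(0,7): clear
  midpoint (11,15) outside
  → clear
Obstacle 3 [(14,2) (20,0) (19,11)]:
  edge (14,2)–(20,0): clear
  edge (20,0)–(19,11): clear
  edge (19,11)–(14,2): clear
  midpoint (11,15) outside
  → clear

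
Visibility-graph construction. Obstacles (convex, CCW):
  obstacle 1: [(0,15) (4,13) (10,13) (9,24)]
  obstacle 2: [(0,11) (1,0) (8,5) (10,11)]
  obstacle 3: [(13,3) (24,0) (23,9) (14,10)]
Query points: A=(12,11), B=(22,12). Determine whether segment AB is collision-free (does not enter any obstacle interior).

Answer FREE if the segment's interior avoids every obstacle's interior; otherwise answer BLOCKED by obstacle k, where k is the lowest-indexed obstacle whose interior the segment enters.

FREE

Obstacle 1 [(0,15) (4,13) (10,13) (9,24)]:
  edge (0,15)–(4,13): clear
  edge (4,13)–(10,13): clear
  edge (10,13)–(9,24): clear
  edge (9,24)–(0,15): clear
  midpoint (17,23/2) outside
  → clear
Obstacle 2 [(0,11) (1,0) (8,5) (10,11)]:
  edge (0,11)–(1,0): clear
  edge (1,0)–(8,5): clear
  edge (8,5)–(10,11): clear
  edge (10,11)–(0,11): clear
  midpoint (17,23/2) outside
  → clear
Obstacle 3 [(13,3) (24,0) (23,9) (14,10)]:
  edge (13,3)–(24,0): clear
  edge (24,0)–(23,9): clear
  edge (23,9)–(14,10): clear
  edge (14,10)–(13,3): clear
  midpoint (17,23/2) outside
  → clear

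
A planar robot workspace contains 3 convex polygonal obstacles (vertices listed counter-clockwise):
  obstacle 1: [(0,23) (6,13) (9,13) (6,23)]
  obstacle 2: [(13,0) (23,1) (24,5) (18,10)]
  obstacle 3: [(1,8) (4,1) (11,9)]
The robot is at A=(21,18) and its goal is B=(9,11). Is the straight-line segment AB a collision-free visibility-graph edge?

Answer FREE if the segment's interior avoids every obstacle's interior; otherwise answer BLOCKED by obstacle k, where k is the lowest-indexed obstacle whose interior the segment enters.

FREE

Obstacle 1 [(0,23) (6,13) (9,13) (6,23)]:
  edge (0,23)–(6,13): clear
  edge (6,13)–(9,13): clear
  edge (9,13)–(6,23): clear
  edge (6,23)–(0,23): clear
  midpoint (15,29/2) outside
  → clear
Obstacle 2 [(13,0) (23,1) (24,5) (18,10)]:
  edge (13,0)–(23,1): clear
  edge (23,1)–(24,5): clear
  edge (24,5)–(18,10): clear
  edge (18,10)–(13,0): clear
  midpoint (15,29/2) outside
  → clear
Obstacle 3 [(1,8) (4,1) (11,9)]:
  edge (1,8)–(4,1): clear
  edge (4,1)–(11,9): clear
  edge (11,9)–(1,8): clear
  midpoint (15,29/2) outside
  → clear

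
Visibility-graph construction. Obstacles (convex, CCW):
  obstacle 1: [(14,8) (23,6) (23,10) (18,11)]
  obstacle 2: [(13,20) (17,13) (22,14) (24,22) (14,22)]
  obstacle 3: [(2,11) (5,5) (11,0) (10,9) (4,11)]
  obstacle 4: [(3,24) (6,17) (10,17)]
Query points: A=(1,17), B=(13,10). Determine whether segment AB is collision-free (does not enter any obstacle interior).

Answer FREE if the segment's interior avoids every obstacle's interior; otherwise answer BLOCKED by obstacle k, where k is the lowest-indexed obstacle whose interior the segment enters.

Obstacle 1 [(14,8) (23,6) (23,10) (18,11)]:
  edge (14,8)–(23,6): clear
  edge (23,6)–(23,10): clear
  edge (23,10)–(18,11): clear
  edge (18,11)–(14,8): clear
  midpoint (7,27/2) outside
  → clear
Obstacle 2 [(13,20) (17,13) (22,14) (24,22) (14,22)]:
  edge (13,20)–(17,13): clear
  edge (17,13)–(22,14): clear
  edge (22,14)–(24,22): clear
  edge (24,22)–(14,22): clear
  edge (14,22)–(13,20): clear
  midpoint (7,27/2) outside
  → clear
Obstacle 3 [(2,11) (5,5) (11,0) (10,9) (4,11)]:
  edge (2,11)–(5,5): clear
  edge (5,5)–(11,0): clear
  edge (11,0)–(10,9): clear
  edge (10,9)–(4,11): clear
  edge (4,11)–(2,11): clear
  midpoint (7,27/2) outside
  → clear
Obstacle 4 [(3,24) (6,17) (10,17)]:
  edge (3,24)–(6,17): clear
  edge (6,17)–(10,17): clear
  edge (10,17)–(3,24): clear
  midpoint (7,27/2) outside
  → clear

FREE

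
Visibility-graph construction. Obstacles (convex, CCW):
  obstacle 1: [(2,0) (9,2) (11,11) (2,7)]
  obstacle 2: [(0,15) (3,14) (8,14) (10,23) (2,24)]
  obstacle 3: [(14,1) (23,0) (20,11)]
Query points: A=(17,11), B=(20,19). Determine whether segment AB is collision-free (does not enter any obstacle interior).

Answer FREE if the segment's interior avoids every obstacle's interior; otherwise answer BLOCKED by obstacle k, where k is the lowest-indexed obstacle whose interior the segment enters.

Obstacle 1 [(2,0) (9,2) (11,11) (2,7)]:
  edge (2,0)–(9,2): clear
  edge (9,2)–(11,11): clear
  edge (11,11)–(2,7): clear
  edge (2,7)–(2,0): clear
  midpoint (37/2,15) outside
  → clear
Obstacle 2 [(0,15) (3,14) (8,14) (10,23) (2,24)]:
  edge (0,15)–(3,14): clear
  edge (3,14)–(8,14): clear
  edge (8,14)–(10,23): clear
  edge (10,23)–(2,24): clear
  edge (2,24)–(0,15): clear
  midpoint (37/2,15) outside
  → clear
Obstacle 3 [(14,1) (23,0) (20,11)]:
  edge (14,1)–(23,0): clear
  edge (23,0)–(20,11): clear
  edge (20,11)–(14,1): clear
  midpoint (37/2,15) outside
  → clear

FREE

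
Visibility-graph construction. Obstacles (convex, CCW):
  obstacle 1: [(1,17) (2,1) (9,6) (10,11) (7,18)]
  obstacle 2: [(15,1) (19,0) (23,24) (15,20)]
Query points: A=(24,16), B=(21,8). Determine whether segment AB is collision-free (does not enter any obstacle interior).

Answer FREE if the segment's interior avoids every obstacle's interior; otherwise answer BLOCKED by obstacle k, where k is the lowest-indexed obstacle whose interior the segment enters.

FREE

Obstacle 1 [(1,17) (2,1) (9,6) (10,11) (7,18)]:
  edge (1,17)–(2,1): clear
  edge (2,1)–(9,6): clear
  edge (9,6)–(10,11): clear
  edge (10,11)–(7,18): clear
  edge (7,18)–(1,17): clear
  midpoint (45/2,12) outside
  → clear
Obstacle 2 [(15,1) (19,0) (23,24) (15,20)]:
  edge (15,1)–(19,0): clear
  edge (19,0)–(23,24): clear
  edge (23,24)–(15,20): clear
  edge (15,20)–(15,1): clear
  midpoint (45/2,12) outside
  → clear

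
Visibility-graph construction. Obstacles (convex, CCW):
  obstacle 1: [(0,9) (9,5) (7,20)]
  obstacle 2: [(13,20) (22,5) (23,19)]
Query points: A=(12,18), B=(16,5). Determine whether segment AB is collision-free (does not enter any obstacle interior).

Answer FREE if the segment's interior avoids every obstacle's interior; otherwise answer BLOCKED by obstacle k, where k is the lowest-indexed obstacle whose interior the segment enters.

FREE

Obstacle 1 [(0,9) (9,5) (7,20)]:
  edge (0,9)–(9,5): clear
  edge (9,5)–(7,20): clear
  edge (7,20)–(0,9): clear
  midpoint (14,23/2) outside
  → clear
Obstacle 2 [(13,20) (22,5) (23,19)]:
  edge (13,20)–(22,5): clear
  edge (22,5)–(23,19): clear
  edge (23,19)–(13,20): clear
  midpoint (14,23/2) outside
  → clear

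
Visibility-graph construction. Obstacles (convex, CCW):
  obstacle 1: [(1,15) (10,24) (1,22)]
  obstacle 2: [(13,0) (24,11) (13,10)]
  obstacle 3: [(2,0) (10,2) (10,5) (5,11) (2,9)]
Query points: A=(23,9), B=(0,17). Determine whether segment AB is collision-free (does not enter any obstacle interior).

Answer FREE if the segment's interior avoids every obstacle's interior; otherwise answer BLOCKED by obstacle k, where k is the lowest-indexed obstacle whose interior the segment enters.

Obstacle 1 [(1,15) (10,24) (1,22)]:
  edge (1,15)–(10,24): crosses AB
  edge (10,24)–(1,22): clear
  edge (1,22)–(1,15): crosses AB
  → BLOCKED
Obstacle 2 [(13,0) (24,11) (13,10)]:
  edge (13,0)–(24,11): crosses AB
  edge (24,11)–(13,10): crosses AB
  edge (13,10)–(13,0): clear
  → BLOCKED
Obstacle 3 [(2,0) (10,2) (10,5) (5,11) (2,9)]:
  edge (2,0)–(10,2): clear
  edge (10,2)–(10,5): clear
  edge (10,5)–(5,11): clear
  edge (5,11)–(2,9): clear
  edge (2,9)–(2,0): clear
  midpoint (23/2,13) outside
  → clear

BLOCKED by obstacle 1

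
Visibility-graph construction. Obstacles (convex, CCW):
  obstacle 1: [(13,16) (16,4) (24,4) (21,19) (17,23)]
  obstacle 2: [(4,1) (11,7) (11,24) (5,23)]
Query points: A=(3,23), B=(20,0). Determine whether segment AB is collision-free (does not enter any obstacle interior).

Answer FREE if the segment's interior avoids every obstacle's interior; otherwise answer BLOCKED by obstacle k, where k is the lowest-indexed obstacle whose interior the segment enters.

BLOCKED by obstacle 1

Obstacle 1 [(13,16) (16,4) (24,4) (21,19) (17,23)]:
  edge (13,16)–(16,4): crosses AB
  edge (16,4)–(24,4): crosses AB
  edge (24,4)–(21,19): clear
  edge (21,19)–(17,23): clear
  edge (17,23)–(13,16): clear
  → BLOCKED
Obstacle 2 [(4,1) (11,7) (11,24) (5,23)]:
  edge (4,1)–(11,7): clear
  edge (11,7)–(11,24): crosses AB
  edge (11,24)–(5,23): clear
  edge (5,23)–(4,1): crosses AB
  → BLOCKED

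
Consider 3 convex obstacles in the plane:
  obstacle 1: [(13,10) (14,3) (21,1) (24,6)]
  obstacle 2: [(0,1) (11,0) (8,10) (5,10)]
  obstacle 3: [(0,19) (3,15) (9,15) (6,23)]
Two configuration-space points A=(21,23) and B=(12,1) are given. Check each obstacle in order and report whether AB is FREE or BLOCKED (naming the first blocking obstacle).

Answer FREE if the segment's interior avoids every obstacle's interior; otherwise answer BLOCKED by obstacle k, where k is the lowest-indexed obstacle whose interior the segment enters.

BLOCKED by obstacle 1

Obstacle 1 [(13,10) (14,3) (21,1) (24,6)]:
  edge (13,10)–(14,3): crosses AB
  edge (14,3)–(21,1): clear
  edge (21,1)–(24,6): clear
  edge (24,6)–(13,10): crosses AB
  → BLOCKED
Obstacle 2 [(0,1) (11,0) (8,10) (5,10)]:
  edge (0,1)–(11,0): clear
  edge (11,0)–(8,10): clear
  edge (8,10)–(5,10): clear
  edge (5,10)–(0,1): clear
  midpoint (33/2,12) outside
  → clear
Obstacle 3 [(0,19) (3,15) (9,15) (6,23)]:
  edge (0,19)–(3,15): clear
  edge (3,15)–(9,15): clear
  edge (9,15)–(6,23): clear
  edge (6,23)–(0,19): clear
  midpoint (33/2,12) outside
  → clear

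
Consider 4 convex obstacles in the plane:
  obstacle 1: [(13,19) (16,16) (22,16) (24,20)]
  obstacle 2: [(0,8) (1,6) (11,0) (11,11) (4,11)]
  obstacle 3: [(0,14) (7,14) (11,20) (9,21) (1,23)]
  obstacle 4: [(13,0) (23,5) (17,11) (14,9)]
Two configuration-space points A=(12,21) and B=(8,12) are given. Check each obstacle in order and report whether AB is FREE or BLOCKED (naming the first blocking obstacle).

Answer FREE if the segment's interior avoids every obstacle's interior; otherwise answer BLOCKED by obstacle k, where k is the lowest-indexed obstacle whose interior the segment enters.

Obstacle 1 [(13,19) (16,16) (22,16) (24,20)]:
  edge (13,19)–(16,16): clear
  edge (16,16)–(22,16): clear
  edge (22,16)–(24,20): clear
  edge (24,20)–(13,19): clear
  midpoint (10,33/2) outside
  → clear
Obstacle 2 [(0,8) (1,6) (11,0) (11,11) (4,11)]:
  edge (0,8)–(1,6): clear
  edge (1,6)–(11,0): clear
  edge (11,0)–(11,11): clear
  edge (11,11)–(4,11): clear
  edge (4,11)–(0,8): clear
  midpoint (10,33/2) outside
  → clear
Obstacle 3 [(0,14) (7,14) (11,20) (9,21) (1,23)]:
  edge (0,14)–(7,14): clear
  edge (7,14)–(11,20): clear
  edge (11,20)–(9,21): clear
  edge (9,21)–(1,23): clear
  edge (1,23)–(0,14): clear
  midpoint (10,33/2) outside
  → clear
Obstacle 4 [(13,0) (23,5) (17,11) (14,9)]:
  edge (13,0)–(23,5): clear
  edge (23,5)–(17,11): clear
  edge (17,11)–(14,9): clear
  edge (14,9)–(13,0): clear
  midpoint (10,33/2) outside
  → clear

FREE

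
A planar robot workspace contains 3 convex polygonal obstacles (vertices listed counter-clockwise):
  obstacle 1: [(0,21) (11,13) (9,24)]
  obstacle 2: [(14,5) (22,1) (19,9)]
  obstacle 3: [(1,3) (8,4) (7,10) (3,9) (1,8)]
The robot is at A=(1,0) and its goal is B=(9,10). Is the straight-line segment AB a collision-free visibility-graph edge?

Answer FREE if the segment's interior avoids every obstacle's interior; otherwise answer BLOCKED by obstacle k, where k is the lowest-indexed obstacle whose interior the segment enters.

BLOCKED by obstacle 3

Obstacle 1 [(0,21) (11,13) (9,24)]:
  edge (0,21)–(11,13): clear
  edge (11,13)–(9,24): clear
  edge (9,24)–(0,21): clear
  midpoint (5,5) outside
  → clear
Obstacle 2 [(14,5) (22,1) (19,9)]:
  edge (14,5)–(22,1): clear
  edge (22,1)–(19,9): clear
  edge (19,9)–(14,5): clear
  midpoint (5,5) outside
  → clear
Obstacle 3 [(1,3) (8,4) (7,10) (3,9) (1,8)]:
  edge (1,3)–(8,4): crosses AB
  edge (8,4)–(7,10): crosses AB
  edge (7,10)–(3,9): clear
  edge (3,9)–(1,8): clear
  edge (1,8)–(1,3): clear
  → BLOCKED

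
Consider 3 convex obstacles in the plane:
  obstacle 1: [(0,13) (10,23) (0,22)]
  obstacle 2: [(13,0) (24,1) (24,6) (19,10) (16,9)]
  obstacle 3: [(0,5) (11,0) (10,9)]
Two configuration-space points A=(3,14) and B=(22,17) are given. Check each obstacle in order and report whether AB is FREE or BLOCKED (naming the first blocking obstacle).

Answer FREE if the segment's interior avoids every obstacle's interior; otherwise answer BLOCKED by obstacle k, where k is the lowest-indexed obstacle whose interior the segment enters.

FREE

Obstacle 1 [(0,13) (10,23) (0,22)]:
  edge (0,13)–(10,23): clear
  edge (10,23)–(0,22): clear
  edge (0,22)–(0,13): clear
  midpoint (25/2,31/2) outside
  → clear
Obstacle 2 [(13,0) (24,1) (24,6) (19,10) (16,9)]:
  edge (13,0)–(24,1): clear
  edge (24,1)–(24,6): clear
  edge (24,6)–(19,10): clear
  edge (19,10)–(16,9): clear
  edge (16,9)–(13,0): clear
  midpoint (25/2,31/2) outside
  → clear
Obstacle 3 [(0,5) (11,0) (10,9)]:
  edge (0,5)–(11,0): clear
  edge (11,0)–(10,9): clear
  edge (10,9)–(0,5): clear
  midpoint (25/2,31/2) outside
  → clear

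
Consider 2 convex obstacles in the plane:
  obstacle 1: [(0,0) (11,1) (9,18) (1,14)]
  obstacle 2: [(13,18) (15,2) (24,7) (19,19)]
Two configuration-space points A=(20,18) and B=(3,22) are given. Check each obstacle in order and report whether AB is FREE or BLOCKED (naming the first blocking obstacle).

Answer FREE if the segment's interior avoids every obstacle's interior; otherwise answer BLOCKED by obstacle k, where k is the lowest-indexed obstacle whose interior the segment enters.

BLOCKED by obstacle 2

Obstacle 1 [(0,0) (11,1) (9,18) (1,14)]:
  edge (0,0)–(11,1): clear
  edge (11,1)–(9,18): clear
  edge (9,18)–(1,14): clear
  edge (1,14)–(0,0): clear
  midpoint (23/2,20) outside
  → clear
Obstacle 2 [(13,18) (15,2) (24,7) (19,19)]:
  edge (13,18)–(15,2): clear
  edge (15,2)–(24,7): clear
  edge (24,7)–(19,19): crosses AB
  edge (19,19)–(13,18): crosses AB
  → BLOCKED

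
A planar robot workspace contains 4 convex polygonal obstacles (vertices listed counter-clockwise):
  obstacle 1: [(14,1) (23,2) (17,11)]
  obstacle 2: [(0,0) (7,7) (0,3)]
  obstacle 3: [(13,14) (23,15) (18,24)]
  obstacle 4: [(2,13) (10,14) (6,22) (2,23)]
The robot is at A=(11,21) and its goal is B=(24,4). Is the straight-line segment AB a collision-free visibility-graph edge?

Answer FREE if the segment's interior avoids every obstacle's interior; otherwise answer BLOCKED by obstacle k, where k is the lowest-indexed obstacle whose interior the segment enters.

BLOCKED by obstacle 3

Obstacle 1 [(14,1) (23,2) (17,11)]:
  edge (14,1)–(23,2): clear
  edge (23,2)–(17,11): clear
  edge (17,11)–(14,1): clear
  midpoint (35/2,25/2) outside
  → clear
Obstacle 2 [(0,0) (7,7) (0,3)]:
  edge (0,0)–(7,7): clear
  edge (7,7)–(0,3): clear
  edge (0,3)–(0,0): clear
  midpoint (35/2,25/2) outside
  → clear
Obstacle 3 [(13,14) (23,15) (18,24)]:
  edge (13,14)–(23,15): crosses AB
  edge (23,15)–(18,24): clear
  edge (18,24)–(13,14): crosses AB
  → BLOCKED
Obstacle 4 [(2,13) (10,14) (6,22) (2,23)]:
  edge (2,13)–(10,14): clear
  edge (10,14)–(6,22): clear
  edge (6,22)–(2,23): clear
  edge (2,23)–(2,13): clear
  midpoint (35/2,25/2) outside
  → clear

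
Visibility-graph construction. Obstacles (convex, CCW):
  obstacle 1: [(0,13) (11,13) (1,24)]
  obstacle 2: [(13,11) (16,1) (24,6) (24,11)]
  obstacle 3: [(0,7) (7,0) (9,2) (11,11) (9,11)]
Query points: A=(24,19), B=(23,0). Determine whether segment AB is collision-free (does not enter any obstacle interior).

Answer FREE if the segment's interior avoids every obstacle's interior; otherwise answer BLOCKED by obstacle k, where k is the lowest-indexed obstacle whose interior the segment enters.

BLOCKED by obstacle 2

Obstacle 1 [(0,13) (11,13) (1,24)]:
  edge (0,13)–(11,13): clear
  edge (11,13)–(1,24): clear
  edge (1,24)–(0,13): clear
  midpoint (47/2,19/2) outside
  → clear
Obstacle 2 [(13,11) (16,1) (24,6) (24,11)]:
  edge (13,11)–(16,1): clear
  edge (16,1)–(24,6): crosses AB
  edge (24,6)–(24,11): clear
  edge (24,11)–(13,11): crosses AB
  → BLOCKED
Obstacle 3 [(0,7) (7,0) (9,2) (11,11) (9,11)]:
  edge (0,7)–(7,0): clear
  edge (7,0)–(9,2): clear
  edge (9,2)–(11,11): clear
  edge (11,11)–(9,11): clear
  edge (9,11)–(0,7): clear
  midpoint (47/2,19/2) outside
  → clear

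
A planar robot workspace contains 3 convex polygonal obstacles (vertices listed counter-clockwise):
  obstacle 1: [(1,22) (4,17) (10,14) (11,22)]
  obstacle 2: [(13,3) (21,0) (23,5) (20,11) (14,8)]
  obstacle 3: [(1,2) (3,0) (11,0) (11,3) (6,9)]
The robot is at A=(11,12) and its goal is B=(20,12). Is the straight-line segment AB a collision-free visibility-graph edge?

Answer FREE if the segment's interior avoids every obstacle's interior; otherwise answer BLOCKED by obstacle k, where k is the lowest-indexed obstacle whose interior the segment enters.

Obstacle 1 [(1,22) (4,17) (10,14) (11,22)]:
  edge (1,22)–(4,17): clear
  edge (4,17)–(10,14): clear
  edge (10,14)–(11,22): clear
  edge (11,22)–(1,22): clear
  midpoint (31/2,12) outside
  → clear
Obstacle 2 [(13,3) (21,0) (23,5) (20,11) (14,8)]:
  edge (13,3)–(21,0): clear
  edge (21,0)–(23,5): clear
  edge (23,5)–(20,11): clear
  edge (20,11)–(14,8): clear
  edge (14,8)–(13,3): clear
  midpoint (31/2,12) outside
  → clear
Obstacle 3 [(1,2) (3,0) (11,0) (11,3) (6,9)]:
  edge (1,2)–(3,0): clear
  edge (3,0)–(11,0): clear
  edge (11,0)–(11,3): clear
  edge (11,3)–(6,9): clear
  edge (6,9)–(1,2): clear
  midpoint (31/2,12) outside
  → clear

FREE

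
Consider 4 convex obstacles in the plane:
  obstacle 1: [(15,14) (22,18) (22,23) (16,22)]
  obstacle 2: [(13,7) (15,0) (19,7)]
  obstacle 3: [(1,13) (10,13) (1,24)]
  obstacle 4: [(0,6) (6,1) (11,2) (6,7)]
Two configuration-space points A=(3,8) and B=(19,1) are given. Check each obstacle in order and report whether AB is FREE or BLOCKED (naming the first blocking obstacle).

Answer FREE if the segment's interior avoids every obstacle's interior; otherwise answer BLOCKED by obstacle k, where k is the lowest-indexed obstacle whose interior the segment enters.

Obstacle 1 [(15,14) (22,18) (22,23) (16,22)]:
  edge (15,14)–(22,18): clear
  edge (22,18)–(22,23): clear
  edge (22,23)–(16,22): clear
  edge (16,22)–(15,14): clear
  midpoint (11,9/2) outside
  → clear
Obstacle 2 [(13,7) (15,0) (19,7)]:
  edge (13,7)–(15,0): crosses AB
  edge (15,0)–(19,7): crosses AB
  edge (19,7)–(13,7): clear
  → BLOCKED
Obstacle 3 [(1,13) (10,13) (1,24)]:
  edge (1,13)–(10,13): clear
  edge (10,13)–(1,24): clear
  edge (1,24)–(1,13): clear
  midpoint (11,9/2) outside
  → clear
Obstacle 4 [(0,6) (6,1) (11,2) (6,7)]:
  edge (0,6)–(6,1): clear
  edge (6,1)–(11,2): clear
  edge (11,2)–(6,7): crosses AB
  edge (6,7)–(0,6): crosses AB
  → BLOCKED

BLOCKED by obstacle 2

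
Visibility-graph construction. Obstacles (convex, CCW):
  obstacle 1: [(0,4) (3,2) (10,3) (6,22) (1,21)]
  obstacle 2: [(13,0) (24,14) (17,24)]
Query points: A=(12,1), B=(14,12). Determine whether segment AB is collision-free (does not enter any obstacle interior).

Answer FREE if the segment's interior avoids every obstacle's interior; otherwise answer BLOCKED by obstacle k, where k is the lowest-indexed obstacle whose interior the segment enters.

Obstacle 1 [(0,4) (3,2) (10,3) (6,22) (1,21)]:
  edge (0,4)–(3,2): clear
  edge (3,2)–(10,3): clear
  edge (10,3)–(6,22): clear
  edge (6,22)–(1,21): clear
  edge (1,21)–(0,4): clear
  midpoint (13,13/2) outside
  → clear
Obstacle 2 [(13,0) (24,14) (17,24)]:
  edge (13,0)–(24,14): clear
  edge (24,14)–(17,24): clear
  edge (17,24)–(13,0): clear
  midpoint (13,13/2) outside
  → clear

FREE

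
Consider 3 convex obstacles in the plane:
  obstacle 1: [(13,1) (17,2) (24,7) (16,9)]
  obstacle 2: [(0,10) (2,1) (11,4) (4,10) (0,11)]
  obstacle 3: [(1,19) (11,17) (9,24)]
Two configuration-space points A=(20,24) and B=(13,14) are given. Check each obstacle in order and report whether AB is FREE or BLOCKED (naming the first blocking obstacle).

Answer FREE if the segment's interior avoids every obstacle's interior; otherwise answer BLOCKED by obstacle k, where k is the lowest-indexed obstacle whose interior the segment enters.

FREE

Obstacle 1 [(13,1) (17,2) (24,7) (16,9)]:
  edge (13,1)–(17,2): clear
  edge (17,2)–(24,7): clear
  edge (24,7)–(16,9): clear
  edge (16,9)–(13,1): clear
  midpoint (33/2,19) outside
  → clear
Obstacle 2 [(0,10) (2,1) (11,4) (4,10) (0,11)]:
  edge (0,10)–(2,1): clear
  edge (2,1)–(11,4): clear
  edge (11,4)–(4,10): clear
  edge (4,10)–(0,11): clear
  edge (0,11)–(0,10): clear
  midpoint (33/2,19) outside
  → clear
Obstacle 3 [(1,19) (11,17) (9,24)]:
  edge (1,19)–(11,17): clear
  edge (11,17)–(9,24): clear
  edge (9,24)–(1,19): clear
  midpoint (33/2,19) outside
  → clear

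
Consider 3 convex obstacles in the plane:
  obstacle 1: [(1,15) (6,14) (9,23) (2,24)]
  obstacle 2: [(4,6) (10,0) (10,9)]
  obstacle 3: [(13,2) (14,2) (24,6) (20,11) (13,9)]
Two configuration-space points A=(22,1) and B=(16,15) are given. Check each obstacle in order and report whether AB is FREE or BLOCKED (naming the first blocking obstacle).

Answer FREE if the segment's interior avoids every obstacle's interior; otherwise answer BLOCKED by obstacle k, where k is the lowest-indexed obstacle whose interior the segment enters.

BLOCKED by obstacle 3

Obstacle 1 [(1,15) (6,14) (9,23) (2,24)]:
  edge (1,15)–(6,14): clear
  edge (6,14)–(9,23): clear
  edge (9,23)–(2,24): clear
  edge (2,24)–(1,15): clear
  midpoint (19,8) outside
  → clear
Obstacle 2 [(4,6) (10,0) (10,9)]:
  edge (4,6)–(10,0): clear
  edge (10,0)–(10,9): clear
  edge (10,9)–(4,6): clear
  midpoint (19,8) outside
  → clear
Obstacle 3 [(13,2) (14,2) (24,6) (20,11) (13,9)]:
  edge (13,2)–(14,2): clear
  edge (14,2)–(24,6): crosses AB
  edge (24,6)–(20,11): clear
  edge (20,11)–(13,9): crosses AB
  edge (13,9)–(13,2): clear
  → BLOCKED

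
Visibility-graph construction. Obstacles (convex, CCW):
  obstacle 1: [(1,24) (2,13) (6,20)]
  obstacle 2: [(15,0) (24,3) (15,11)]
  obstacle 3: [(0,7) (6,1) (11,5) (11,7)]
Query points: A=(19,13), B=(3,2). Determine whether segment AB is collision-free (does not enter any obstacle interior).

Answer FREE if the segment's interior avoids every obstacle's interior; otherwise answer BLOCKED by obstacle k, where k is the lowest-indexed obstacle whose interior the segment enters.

Obstacle 1 [(1,24) (2,13) (6,20)]:
  edge (1,24)–(2,13): clear
  edge (2,13)–(6,20): clear
  edge (6,20)–(1,24): clear
  midpoint (11,15/2) outside
  → clear
Obstacle 2 [(15,0) (24,3) (15,11)]:
  edge (15,0)–(24,3): clear
  edge (24,3)–(15,11): crosses AB
  edge (15,11)–(15,0): crosses AB
  → BLOCKED
Obstacle 3 [(0,7) (6,1) (11,5) (11,7)]:
  edge (0,7)–(6,1): crosses AB
  edge (6,1)–(11,5): clear
  edge (11,5)–(11,7): clear
  edge (11,7)–(0,7): crosses AB
  → BLOCKED

BLOCKED by obstacle 2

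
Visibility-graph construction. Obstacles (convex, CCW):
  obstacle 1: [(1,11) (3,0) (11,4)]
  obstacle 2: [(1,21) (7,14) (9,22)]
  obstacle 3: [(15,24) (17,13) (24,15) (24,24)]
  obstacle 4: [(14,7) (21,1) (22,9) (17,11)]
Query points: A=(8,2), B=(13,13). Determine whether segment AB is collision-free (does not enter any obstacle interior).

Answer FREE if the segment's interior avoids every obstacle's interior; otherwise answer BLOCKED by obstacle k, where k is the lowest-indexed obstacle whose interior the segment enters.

Obstacle 1 [(1,11) (3,0) (11,4)]:
  edge (1,11)–(3,0): clear
  edge (3,0)–(11,4): crosses AB
  edge (11,4)–(1,11): crosses AB
  → BLOCKED
Obstacle 2 [(1,21) (7,14) (9,22)]:
  edge (1,21)–(7,14): clear
  edge (7,14)–(9,22): clear
  edge (9,22)–(1,21): clear
  midpoint (21/2,15/2) outside
  → clear
Obstacle 3 [(15,24) (17,13) (24,15) (24,24)]:
  edge (15,24)–(17,13): clear
  edge (17,13)–(24,15): clear
  edge (24,15)–(24,24): clear
  edge (24,24)–(15,24): clear
  midpoint (21/2,15/2) outside
  → clear
Obstacle 4 [(14,7) (21,1) (22,9) (17,11)]:
  edge (14,7)–(21,1): clear
  edge (21,1)–(22,9): clear
  edge (22,9)–(17,11): clear
  edge (17,11)–(14,7): clear
  midpoint (21/2,15/2) outside
  → clear

BLOCKED by obstacle 1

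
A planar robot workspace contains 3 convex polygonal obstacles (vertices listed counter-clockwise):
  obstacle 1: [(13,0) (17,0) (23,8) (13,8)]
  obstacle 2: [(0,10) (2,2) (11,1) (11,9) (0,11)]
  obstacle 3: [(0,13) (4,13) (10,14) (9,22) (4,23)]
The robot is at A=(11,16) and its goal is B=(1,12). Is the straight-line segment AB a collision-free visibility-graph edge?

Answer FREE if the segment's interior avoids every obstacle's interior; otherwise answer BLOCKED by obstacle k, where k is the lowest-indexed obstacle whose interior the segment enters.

BLOCKED by obstacle 3

Obstacle 1 [(13,0) (17,0) (23,8) (13,8)]:
  edge (13,0)–(17,0): clear
  edge (17,0)–(23,8): clear
  edge (23,8)–(13,8): clear
  edge (13,8)–(13,0): clear
  midpoint (6,14) outside
  → clear
Obstacle 2 [(0,10) (2,2) (11,1) (11,9) (0,11)]:
  edge (0,10)–(2,2): clear
  edge (2,2)–(11,1): clear
  edge (11,1)–(11,9): clear
  edge (11,9)–(0,11): clear
  edge (0,11)–(0,10): clear
  midpoint (6,14) outside
  → clear
Obstacle 3 [(0,13) (4,13) (10,14) (9,22) (4,23)]:
  edge (0,13)–(4,13): crosses AB
  edge (4,13)–(10,14): clear
  edge (10,14)–(9,22): crosses AB
  edge (9,22)–(4,23): clear
  edge (4,23)–(0,13): clear
  → BLOCKED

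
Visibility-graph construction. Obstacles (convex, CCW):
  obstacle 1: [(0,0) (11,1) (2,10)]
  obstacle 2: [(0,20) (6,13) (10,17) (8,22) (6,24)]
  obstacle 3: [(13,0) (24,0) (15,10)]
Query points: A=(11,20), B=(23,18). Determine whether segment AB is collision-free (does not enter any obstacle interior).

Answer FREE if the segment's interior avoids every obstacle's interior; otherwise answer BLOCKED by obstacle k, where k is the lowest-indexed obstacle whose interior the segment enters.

FREE

Obstacle 1 [(0,0) (11,1) (2,10)]:
  edge (0,0)–(11,1): clear
  edge (11,1)–(2,10): clear
  edge (2,10)–(0,0): clear
  midpoint (17,19) outside
  → clear
Obstacle 2 [(0,20) (6,13) (10,17) (8,22) (6,24)]:
  edge (0,20)–(6,13): clear
  edge (6,13)–(10,17): clear
  edge (10,17)–(8,22): clear
  edge (8,22)–(6,24): clear
  edge (6,24)–(0,20): clear
  midpoint (17,19) outside
  → clear
Obstacle 3 [(13,0) (24,0) (15,10)]:
  edge (13,0)–(24,0): clear
  edge (24,0)–(15,10): clear
  edge (15,10)–(13,0): clear
  midpoint (17,19) outside
  → clear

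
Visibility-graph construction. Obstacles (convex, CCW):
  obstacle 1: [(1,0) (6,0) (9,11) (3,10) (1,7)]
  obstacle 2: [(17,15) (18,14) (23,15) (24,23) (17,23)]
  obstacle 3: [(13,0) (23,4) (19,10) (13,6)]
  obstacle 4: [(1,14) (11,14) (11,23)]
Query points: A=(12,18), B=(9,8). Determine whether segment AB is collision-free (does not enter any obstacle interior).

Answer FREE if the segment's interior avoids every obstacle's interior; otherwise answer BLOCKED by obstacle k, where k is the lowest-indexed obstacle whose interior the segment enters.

BLOCKED by obstacle 4

Obstacle 1 [(1,0) (6,0) (9,11) (3,10) (1,7)]:
  edge (1,0)–(6,0): clear
  edge (6,0)–(9,11): clear
  edge (9,11)–(3,10): clear
  edge (3,10)–(1,7): clear
  edge (1,7)–(1,0): clear
  midpoint (21/2,13) outside
  → clear
Obstacle 2 [(17,15) (18,14) (23,15) (24,23) (17,23)]:
  edge (17,15)–(18,14): clear
  edge (18,14)–(23,15): clear
  edge (23,15)–(24,23): clear
  edge (24,23)–(17,23): clear
  edge (17,23)–(17,15): clear
  midpoint (21/2,13) outside
  → clear
Obstacle 3 [(13,0) (23,4) (19,10) (13,6)]:
  edge (13,0)–(23,4): clear
  edge (23,4)–(19,10): clear
  edge (19,10)–(13,6): clear
  edge (13,6)–(13,0): clear
  midpoint (21/2,13) outside
  → clear
Obstacle 4 [(1,14) (11,14) (11,23)]:
  edge (1,14)–(11,14): crosses AB
  edge (11,14)–(11,23): crosses AB
  edge (11,23)–(1,14): clear
  → BLOCKED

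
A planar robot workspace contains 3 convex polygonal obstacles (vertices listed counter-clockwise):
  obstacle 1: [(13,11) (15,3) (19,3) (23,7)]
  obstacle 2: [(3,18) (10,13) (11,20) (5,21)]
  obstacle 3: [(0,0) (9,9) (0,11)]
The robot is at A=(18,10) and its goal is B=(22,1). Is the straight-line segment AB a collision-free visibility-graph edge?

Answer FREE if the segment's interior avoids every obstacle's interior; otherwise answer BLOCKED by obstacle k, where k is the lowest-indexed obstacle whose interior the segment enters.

BLOCKED by obstacle 1

Obstacle 1 [(13,11) (15,3) (19,3) (23,7)]:
  edge (13,11)–(15,3): clear
  edge (15,3)–(19,3): clear
  edge (19,3)–(23,7): crosses AB
  edge (23,7)–(13,11): crosses AB
  → BLOCKED
Obstacle 2 [(3,18) (10,13) (11,20) (5,21)]:
  edge (3,18)–(10,13): clear
  edge (10,13)–(11,20): clear
  edge (11,20)–(5,21): clear
  edge (5,21)–(3,18): clear
  midpoint (20,11/2) outside
  → clear
Obstacle 3 [(0,0) (9,9) (0,11)]:
  edge (0,0)–(9,9): clear
  edge (9,9)–(0,11): clear
  edge (0,11)–(0,0): clear
  midpoint (20,11/2) outside
  → clear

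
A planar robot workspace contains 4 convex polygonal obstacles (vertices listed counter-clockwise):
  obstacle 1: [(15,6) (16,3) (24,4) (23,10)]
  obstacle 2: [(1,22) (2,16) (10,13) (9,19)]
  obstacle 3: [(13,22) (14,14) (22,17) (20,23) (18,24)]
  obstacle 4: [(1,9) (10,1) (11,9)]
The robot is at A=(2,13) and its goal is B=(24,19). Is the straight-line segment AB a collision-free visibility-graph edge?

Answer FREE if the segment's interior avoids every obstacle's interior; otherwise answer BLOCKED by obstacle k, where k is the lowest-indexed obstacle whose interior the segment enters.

BLOCKED by obstacle 2

Obstacle 1 [(15,6) (16,3) (24,4) (23,10)]:
  edge (15,6)–(16,3): clear
  edge (16,3)–(24,4): clear
  edge (24,4)–(23,10): clear
  edge (23,10)–(15,6): clear
  midpoint (13,16) outside
  → clear
Obstacle 2 [(1,22) (2,16) (10,13) (9,19)]:
  edge (1,22)–(2,16): clear
  edge (2,16)–(10,13): crosses AB
  edge (10,13)–(9,19): crosses AB
  edge (9,19)–(1,22): clear
  → BLOCKED
Obstacle 3 [(13,22) (14,14) (22,17) (20,23) (18,24)]:
  edge (13,22)–(14,14): crosses AB
  edge (14,14)–(22,17): clear
  edge (22,17)–(20,23): crosses AB
  edge (20,23)–(18,24): clear
  edge (18,24)–(13,22): clear
  → BLOCKED
Obstacle 4 [(1,9) (10,1) (11,9)]:
  edge (1,9)–(10,1): clear
  edge (10,1)–(11,9): clear
  edge (11,9)–(1,9): clear
  midpoint (13,16) outside
  → clear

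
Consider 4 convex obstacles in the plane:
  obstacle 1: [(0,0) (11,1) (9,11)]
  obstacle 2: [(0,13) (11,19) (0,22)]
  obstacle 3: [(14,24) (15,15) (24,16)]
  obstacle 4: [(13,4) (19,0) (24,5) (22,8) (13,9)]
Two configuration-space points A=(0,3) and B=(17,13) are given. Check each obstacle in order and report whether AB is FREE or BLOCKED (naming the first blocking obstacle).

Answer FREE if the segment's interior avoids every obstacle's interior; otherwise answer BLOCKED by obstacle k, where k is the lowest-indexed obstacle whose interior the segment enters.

Obstacle 1 [(0,0) (11,1) (9,11)]:
  edge (0,0)–(11,1): clear
  edge (11,1)–(9,11): crosses AB
  edge (9,11)–(0,0): crosses AB
  → BLOCKED
Obstacle 2 [(0,13) (11,19) (0,22)]:
  edge (0,13)–(11,19): clear
  edge (11,19)–(0,22): clear
  edge (0,22)–(0,13): clear
  midpoint (17/2,8) outside
  → clear
Obstacle 3 [(14,24) (15,15) (24,16)]:
  edge (14,24)–(15,15): clear
  edge (15,15)–(24,16): clear
  edge (24,16)–(14,24): clear
  midpoint (17/2,8) outside
  → clear
Obstacle 4 [(13,4) (19,0) (24,5) (22,8) (13,9)]:
  edge (13,4)–(19,0): clear
  edge (19,0)–(24,5): clear
  edge (24,5)–(22,8): clear
  edge (22,8)–(13,9): clear
  edge (13,9)–(13,4): clear
  midpoint (17/2,8) outside
  → clear

BLOCKED by obstacle 1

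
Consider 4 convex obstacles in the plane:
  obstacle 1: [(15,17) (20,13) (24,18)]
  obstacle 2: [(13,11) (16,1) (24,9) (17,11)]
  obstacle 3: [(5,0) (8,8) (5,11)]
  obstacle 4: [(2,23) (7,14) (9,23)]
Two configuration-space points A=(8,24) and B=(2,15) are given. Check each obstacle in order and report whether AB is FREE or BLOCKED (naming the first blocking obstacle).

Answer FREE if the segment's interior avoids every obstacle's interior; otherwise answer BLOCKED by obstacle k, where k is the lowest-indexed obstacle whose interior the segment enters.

Obstacle 1 [(15,17) (20,13) (24,18)]:
  edge (15,17)–(20,13): clear
  edge (20,13)–(24,18): clear
  edge (24,18)–(15,17): clear
  midpoint (5,39/2) outside
  → clear
Obstacle 2 [(13,11) (16,1) (24,9) (17,11)]:
  edge (13,11)–(16,1): clear
  edge (16,1)–(24,9): clear
  edge (24,9)–(17,11): clear
  edge (17,11)–(13,11): clear
  midpoint (5,39/2) outside
  → clear
Obstacle 3 [(5,0) (8,8) (5,11)]:
  edge (5,0)–(8,8): clear
  edge (8,8)–(5,11): clear
  edge (5,11)–(5,0): clear
  midpoint (5,39/2) outside
  → clear
Obstacle 4 [(2,23) (7,14) (9,23)]:
  edge (2,23)–(7,14): crosses AB
  edge (7,14)–(9,23): clear
  edge (9,23)–(2,23): crosses AB
  → BLOCKED

BLOCKED by obstacle 4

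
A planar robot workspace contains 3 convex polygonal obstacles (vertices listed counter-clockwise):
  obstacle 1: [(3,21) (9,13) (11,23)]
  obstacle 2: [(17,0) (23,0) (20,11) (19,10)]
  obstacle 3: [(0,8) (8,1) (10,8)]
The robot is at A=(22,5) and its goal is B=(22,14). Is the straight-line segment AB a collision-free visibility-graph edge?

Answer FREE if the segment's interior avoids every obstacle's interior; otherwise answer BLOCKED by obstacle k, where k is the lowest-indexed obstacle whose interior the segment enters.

Obstacle 1 [(3,21) (9,13) (11,23)]:
  edge (3,21)–(9,13): clear
  edge (9,13)–(11,23): clear
  edge (11,23)–(3,21): clear
  midpoint (22,19/2) outside
  → clear
Obstacle 2 [(17,0) (23,0) (20,11) (19,10)]:
  edge (17,0)–(23,0): clear
  edge (23,0)–(20,11): clear
  edge (20,11)–(19,10): clear
  edge (19,10)–(17,0): clear
  midpoint (22,19/2) outside
  → clear
Obstacle 3 [(0,8) (8,1) (10,8)]:
  edge (0,8)–(8,1): clear
  edge (8,1)–(10,8): clear
  edge (10,8)–(0,8): clear
  midpoint (22,19/2) outside
  → clear

FREE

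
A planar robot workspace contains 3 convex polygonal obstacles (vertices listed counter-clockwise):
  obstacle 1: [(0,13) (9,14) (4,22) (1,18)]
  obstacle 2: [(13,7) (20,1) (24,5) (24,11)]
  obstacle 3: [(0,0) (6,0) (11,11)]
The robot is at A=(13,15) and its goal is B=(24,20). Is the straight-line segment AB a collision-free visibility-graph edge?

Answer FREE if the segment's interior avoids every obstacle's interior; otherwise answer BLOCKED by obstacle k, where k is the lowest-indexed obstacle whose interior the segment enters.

Obstacle 1 [(0,13) (9,14) (4,22) (1,18)]:
  edge (0,13)–(9,14): clear
  edge (9,14)–(4,22): clear
  edge (4,22)–(1,18): clear
  edge (1,18)–(0,13): clear
  midpoint (37/2,35/2) outside
  → clear
Obstacle 2 [(13,7) (20,1) (24,5) (24,11)]:
  edge (13,7)–(20,1): clear
  edge (20,1)–(24,5): clear
  edge (24,5)–(24,11): clear
  edge (24,11)–(13,7): clear
  midpoint (37/2,35/2) outside
  → clear
Obstacle 3 [(0,0) (6,0) (11,11)]:
  edge (0,0)–(6,0): clear
  edge (6,0)–(11,11): clear
  edge (11,11)–(0,0): clear
  midpoint (37/2,35/2) outside
  → clear

FREE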